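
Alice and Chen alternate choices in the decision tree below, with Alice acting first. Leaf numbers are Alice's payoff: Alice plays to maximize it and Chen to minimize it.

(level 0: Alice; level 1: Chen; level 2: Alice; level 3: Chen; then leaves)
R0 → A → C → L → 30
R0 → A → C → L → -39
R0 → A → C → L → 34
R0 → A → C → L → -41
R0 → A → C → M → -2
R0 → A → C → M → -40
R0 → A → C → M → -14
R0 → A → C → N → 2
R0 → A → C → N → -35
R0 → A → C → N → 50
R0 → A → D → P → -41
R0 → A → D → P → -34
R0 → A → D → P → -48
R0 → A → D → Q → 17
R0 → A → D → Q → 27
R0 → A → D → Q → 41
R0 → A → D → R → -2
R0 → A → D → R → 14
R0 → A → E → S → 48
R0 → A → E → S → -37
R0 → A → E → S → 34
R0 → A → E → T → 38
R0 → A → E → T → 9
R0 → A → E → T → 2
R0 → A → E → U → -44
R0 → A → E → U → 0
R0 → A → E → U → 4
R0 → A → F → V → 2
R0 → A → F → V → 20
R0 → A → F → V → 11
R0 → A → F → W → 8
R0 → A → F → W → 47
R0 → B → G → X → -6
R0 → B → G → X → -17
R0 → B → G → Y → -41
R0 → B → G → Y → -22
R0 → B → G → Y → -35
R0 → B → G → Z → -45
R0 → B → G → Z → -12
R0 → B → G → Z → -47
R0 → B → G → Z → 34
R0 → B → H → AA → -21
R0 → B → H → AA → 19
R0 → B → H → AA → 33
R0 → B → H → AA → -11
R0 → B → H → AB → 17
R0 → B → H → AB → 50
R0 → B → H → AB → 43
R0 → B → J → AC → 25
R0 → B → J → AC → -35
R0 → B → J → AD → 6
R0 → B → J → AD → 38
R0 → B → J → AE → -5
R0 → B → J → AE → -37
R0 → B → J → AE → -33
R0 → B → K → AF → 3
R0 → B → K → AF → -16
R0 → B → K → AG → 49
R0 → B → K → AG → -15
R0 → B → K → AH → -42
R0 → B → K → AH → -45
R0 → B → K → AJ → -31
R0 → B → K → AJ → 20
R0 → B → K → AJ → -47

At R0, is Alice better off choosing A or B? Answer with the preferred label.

B

L (Chen): min(30, -39, 34, -41) = -41
M (Chen): min(-2, -40, -14) = -40
N (Chen): min(2, -35, 50) = -35
C (Alice): max(-41, -40, -35) = -35
P (Chen): min(-41, -34, -48) = -48
Q (Chen): min(17, 27, 41) = 17
R (Chen): min(-2, 14) = -2
D (Alice): max(-48, 17, -2) = 17
S (Chen): min(48, -37, 34) = -37
T (Chen): min(38, 9, 2) = 2
U (Chen): min(-44, 0, 4) = -44
E (Alice): max(-37, 2, -44) = 2
V (Chen): min(2, 20, 11) = 2
W (Chen): min(8, 47) = 8
F (Alice): max(2, 8) = 8
A (Chen): min(-35, 17, 2, 8) = -35
X (Chen): min(-6, -17) = -17
Y (Chen): min(-41, -22, -35) = -41
Z (Chen): min(-45, -12, -47, 34) = -47
G (Alice): max(-17, -41, -47) = -17
AA (Chen): min(-21, 19, 33, -11) = -21
AB (Chen): min(17, 50, 43) = 17
H (Alice): max(-21, 17) = 17
AC (Chen): min(25, -35) = -35
AD (Chen): min(6, 38) = 6
AE (Chen): min(-5, -37, -33) = -37
J (Alice): max(-35, 6, -37) = 6
AF (Chen): min(3, -16) = -16
AG (Chen): min(49, -15) = -15
AH (Chen): min(-42, -45) = -45
AJ (Chen): min(-31, 20, -47) = -47
K (Alice): max(-16, -15, -45, -47) = -15
B (Chen): min(-17, 17, 6, -15) = -17
Alice prefers the higher value; A=-35, B=-17. B is better since -17 > -35.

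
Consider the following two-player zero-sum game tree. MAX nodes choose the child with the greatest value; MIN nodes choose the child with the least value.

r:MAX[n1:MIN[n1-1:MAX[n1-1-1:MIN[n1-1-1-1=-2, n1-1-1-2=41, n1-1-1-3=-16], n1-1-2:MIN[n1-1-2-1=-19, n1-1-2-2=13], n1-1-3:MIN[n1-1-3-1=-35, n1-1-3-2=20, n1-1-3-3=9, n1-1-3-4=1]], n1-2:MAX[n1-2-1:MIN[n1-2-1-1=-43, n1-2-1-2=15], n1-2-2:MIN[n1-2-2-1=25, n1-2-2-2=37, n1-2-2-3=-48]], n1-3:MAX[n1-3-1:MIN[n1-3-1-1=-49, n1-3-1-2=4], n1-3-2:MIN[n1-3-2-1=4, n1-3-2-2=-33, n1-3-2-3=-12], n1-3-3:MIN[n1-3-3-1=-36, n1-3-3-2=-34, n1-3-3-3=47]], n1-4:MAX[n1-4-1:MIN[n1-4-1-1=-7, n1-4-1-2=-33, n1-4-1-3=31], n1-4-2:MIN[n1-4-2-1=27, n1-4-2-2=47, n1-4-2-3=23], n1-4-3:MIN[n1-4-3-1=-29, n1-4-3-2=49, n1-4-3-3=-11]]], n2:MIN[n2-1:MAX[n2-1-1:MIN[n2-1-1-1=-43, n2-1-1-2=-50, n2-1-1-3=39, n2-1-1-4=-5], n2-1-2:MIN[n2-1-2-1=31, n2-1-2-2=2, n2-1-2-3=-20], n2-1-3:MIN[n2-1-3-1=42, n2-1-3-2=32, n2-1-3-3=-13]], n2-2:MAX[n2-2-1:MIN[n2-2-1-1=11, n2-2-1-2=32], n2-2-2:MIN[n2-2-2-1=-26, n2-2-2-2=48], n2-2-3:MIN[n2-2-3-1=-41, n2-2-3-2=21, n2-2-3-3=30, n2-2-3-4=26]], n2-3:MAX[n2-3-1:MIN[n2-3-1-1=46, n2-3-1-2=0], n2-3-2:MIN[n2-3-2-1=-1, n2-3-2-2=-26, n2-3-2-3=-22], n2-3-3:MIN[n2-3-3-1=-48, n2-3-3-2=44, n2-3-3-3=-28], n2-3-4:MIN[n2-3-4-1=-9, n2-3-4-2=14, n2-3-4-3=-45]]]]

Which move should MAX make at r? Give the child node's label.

n2

n1-1-1 (MIN): min(-2, 41, -16) = -16
n1-1-2 (MIN): min(-19, 13) = -19
n1-1-3 (MIN): min(-35, 20, 9, 1) = -35
n1-1 (MAX): max(-16, -19, -35) = -16
n1-2-1 (MIN): min(-43, 15) = -43
n1-2-2 (MIN): min(25, 37, -48) = -48
n1-2 (MAX): max(-43, -48) = -43
n1-3-1 (MIN): min(-49, 4) = -49
n1-3-2 (MIN): min(4, -33, -12) = -33
n1-3-3 (MIN): min(-36, -34, 47) = -36
n1-3 (MAX): max(-49, -33, -36) = -33
n1-4-1 (MIN): min(-7, -33, 31) = -33
n1-4-2 (MIN): min(27, 47, 23) = 23
n1-4-3 (MIN): min(-29, 49, -11) = -29
n1-4 (MAX): max(-33, 23, -29) = 23
n1 (MIN): min(-16, -43, -33, 23) = -43
n2-1-1 (MIN): min(-43, -50, 39, -5) = -50
n2-1-2 (MIN): min(31, 2, -20) = -20
n2-1-3 (MIN): min(42, 32, -13) = -13
n2-1 (MAX): max(-50, -20, -13) = -13
n2-2-1 (MIN): min(11, 32) = 11
n2-2-2 (MIN): min(-26, 48) = -26
n2-2-3 (MIN): min(-41, 21, 30, 26) = -41
n2-2 (MAX): max(11, -26, -41) = 11
n2-3-1 (MIN): min(46, 0) = 0
n2-3-2 (MIN): min(-1, -26, -22) = -26
n2-3-3 (MIN): min(-48, 44, -28) = -48
n2-3-4 (MIN): min(-9, 14, -45) = -45
n2-3 (MAX): max(0, -26, -48, -45) = 0
n2 (MIN): min(-13, 11, 0) = -13
r (MAX): max(-43, -13) = -13
MAX at r wants the highest of {n1=-43, n2=-13}, so chooses n2.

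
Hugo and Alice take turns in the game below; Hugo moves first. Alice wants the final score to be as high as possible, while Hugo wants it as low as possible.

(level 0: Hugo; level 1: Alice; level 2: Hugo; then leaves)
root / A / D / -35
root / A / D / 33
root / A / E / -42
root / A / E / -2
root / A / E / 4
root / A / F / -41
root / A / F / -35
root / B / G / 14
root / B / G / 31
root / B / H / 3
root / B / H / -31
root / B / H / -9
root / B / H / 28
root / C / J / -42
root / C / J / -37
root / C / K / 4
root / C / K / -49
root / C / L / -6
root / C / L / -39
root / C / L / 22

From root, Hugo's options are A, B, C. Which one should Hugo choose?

D (Hugo): min(-35, 33) = -35
E (Hugo): min(-42, -2, 4) = -42
F (Hugo): min(-41, -35) = -41
A (Alice): max(-35, -42, -41) = -35
G (Hugo): min(14, 31) = 14
H (Hugo): min(3, -31, -9, 28) = -31
B (Alice): max(14, -31) = 14
J (Hugo): min(-42, -37) = -42
K (Hugo): min(4, -49) = -49
L (Hugo): min(-6, -39, 22) = -39
C (Alice): max(-42, -49, -39) = -39
root (Hugo): min(-35, 14, -39) = -39
Hugo at root wants the lowest of {A=-35, B=14, C=-39}, so chooses C.

C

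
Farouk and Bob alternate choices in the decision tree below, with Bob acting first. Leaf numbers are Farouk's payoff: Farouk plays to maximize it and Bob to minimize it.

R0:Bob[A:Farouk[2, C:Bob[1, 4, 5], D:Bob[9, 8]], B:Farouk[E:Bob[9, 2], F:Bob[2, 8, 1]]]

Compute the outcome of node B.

E (Bob): min(9, 2) = 2
F (Bob): min(2, 8, 1) = 1
B (Farouk): max(2, 1) = 2

2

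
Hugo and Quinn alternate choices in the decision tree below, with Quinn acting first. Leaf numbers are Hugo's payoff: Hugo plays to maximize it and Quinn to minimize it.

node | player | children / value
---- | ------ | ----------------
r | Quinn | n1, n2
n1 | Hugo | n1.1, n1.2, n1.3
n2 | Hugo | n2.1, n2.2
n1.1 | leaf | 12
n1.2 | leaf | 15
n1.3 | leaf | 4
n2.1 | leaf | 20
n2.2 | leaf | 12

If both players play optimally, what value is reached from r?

n1 (Hugo): max(12, 15, 4) = 15
n2 (Hugo): max(20, 12) = 20
r (Quinn): min(15, 20) = 15

15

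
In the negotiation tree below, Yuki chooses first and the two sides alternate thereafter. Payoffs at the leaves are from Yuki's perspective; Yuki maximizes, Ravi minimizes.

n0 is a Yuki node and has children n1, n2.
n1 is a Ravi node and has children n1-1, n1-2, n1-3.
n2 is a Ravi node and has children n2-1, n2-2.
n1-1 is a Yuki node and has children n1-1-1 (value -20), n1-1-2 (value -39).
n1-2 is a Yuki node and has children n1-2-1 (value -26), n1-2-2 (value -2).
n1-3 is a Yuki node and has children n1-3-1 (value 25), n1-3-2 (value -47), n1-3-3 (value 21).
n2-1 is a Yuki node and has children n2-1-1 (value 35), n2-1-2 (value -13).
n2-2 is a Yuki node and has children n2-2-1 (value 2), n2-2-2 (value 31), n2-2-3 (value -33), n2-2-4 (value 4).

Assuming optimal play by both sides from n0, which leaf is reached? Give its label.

n1-1 (Yuki): max(-20, -39) = -20
n1-2 (Yuki): max(-26, -2) = -2
n1-3 (Yuki): max(25, -47, 21) = 25
n1 (Ravi): min(-20, -2, 25) = -20
n2-1 (Yuki): max(35, -13) = 35
n2-2 (Yuki): max(2, 31, -33, 4) = 31
n2 (Ravi): min(35, 31) = 31
n0 (Yuki): max(-20, 31) = 31
At n0, Yuki picks n2 (highest: 31).
At n2, Ravi picks n2-2 (lowest: 31).
At n2-2, Yuki picks n2-2-2 (highest: 31).
Terminal value 31.

n2-2-2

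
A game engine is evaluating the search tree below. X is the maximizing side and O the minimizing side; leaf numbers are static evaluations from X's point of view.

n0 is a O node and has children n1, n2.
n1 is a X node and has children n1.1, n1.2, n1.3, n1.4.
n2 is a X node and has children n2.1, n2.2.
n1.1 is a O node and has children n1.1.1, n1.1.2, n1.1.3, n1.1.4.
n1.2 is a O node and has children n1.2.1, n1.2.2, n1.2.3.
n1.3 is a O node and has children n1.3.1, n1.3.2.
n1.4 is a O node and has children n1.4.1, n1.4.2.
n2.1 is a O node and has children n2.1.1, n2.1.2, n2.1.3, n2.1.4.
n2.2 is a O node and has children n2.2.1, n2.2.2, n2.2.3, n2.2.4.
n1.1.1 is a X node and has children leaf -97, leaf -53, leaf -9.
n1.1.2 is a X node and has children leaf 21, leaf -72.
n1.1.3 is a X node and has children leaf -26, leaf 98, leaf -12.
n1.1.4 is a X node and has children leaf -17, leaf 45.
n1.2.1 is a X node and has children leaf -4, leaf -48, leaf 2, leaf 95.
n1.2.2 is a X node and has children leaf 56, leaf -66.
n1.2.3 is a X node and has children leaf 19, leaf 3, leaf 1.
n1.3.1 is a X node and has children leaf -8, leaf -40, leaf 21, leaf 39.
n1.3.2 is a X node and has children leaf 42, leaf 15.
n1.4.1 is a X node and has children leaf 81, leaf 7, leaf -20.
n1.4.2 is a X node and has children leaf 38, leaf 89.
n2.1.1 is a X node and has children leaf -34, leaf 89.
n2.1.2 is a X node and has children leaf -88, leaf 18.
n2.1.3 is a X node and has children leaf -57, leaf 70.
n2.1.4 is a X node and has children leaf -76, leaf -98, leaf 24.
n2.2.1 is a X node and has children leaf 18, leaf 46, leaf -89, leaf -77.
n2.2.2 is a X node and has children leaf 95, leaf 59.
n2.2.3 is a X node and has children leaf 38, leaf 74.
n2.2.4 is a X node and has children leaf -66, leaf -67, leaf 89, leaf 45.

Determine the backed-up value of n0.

46

n1.1.1 (X): max(-97, -53, -9) = -9
n1.1.2 (X): max(21, -72) = 21
n1.1.3 (X): max(-26, 98, -12) = 98
n1.1.4 (X): max(-17, 45) = 45
n1.1 (O): min(-9, 21, 98, 45) = -9
n1.2.1 (X): max(-4, -48, 2, 95) = 95
n1.2.2 (X): max(56, -66) = 56
n1.2.3 (X): max(19, 3, 1) = 19
n1.2 (O): min(95, 56, 19) = 19
n1.3.1 (X): max(-8, -40, 21, 39) = 39
n1.3.2 (X): max(42, 15) = 42
n1.3 (O): min(39, 42) = 39
n1.4.1 (X): max(81, 7, -20) = 81
n1.4.2 (X): max(38, 89) = 89
n1.4 (O): min(81, 89) = 81
n1 (X): max(-9, 19, 39, 81) = 81
n2.1.1 (X): max(-34, 89) = 89
n2.1.2 (X): max(-88, 18) = 18
n2.1.3 (X): max(-57, 70) = 70
n2.1.4 (X): max(-76, -98, 24) = 24
n2.1 (O): min(89, 18, 70, 24) = 18
n2.2.1 (X): max(18, 46, -89, -77) = 46
n2.2.2 (X): max(95, 59) = 95
n2.2.3 (X): max(38, 74) = 74
n2.2.4 (X): max(-66, -67, 89, 45) = 89
n2.2 (O): min(46, 95, 74, 89) = 46
n2 (X): max(18, 46) = 46
n0 (O): min(81, 46) = 46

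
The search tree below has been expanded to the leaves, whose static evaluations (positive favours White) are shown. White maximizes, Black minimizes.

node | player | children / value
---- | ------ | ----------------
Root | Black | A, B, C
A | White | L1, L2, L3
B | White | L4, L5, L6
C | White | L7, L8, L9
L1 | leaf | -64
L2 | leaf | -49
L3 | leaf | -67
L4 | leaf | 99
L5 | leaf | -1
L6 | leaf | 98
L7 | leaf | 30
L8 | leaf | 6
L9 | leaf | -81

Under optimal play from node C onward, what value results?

C (White): max(30, 6, -81) = 30

30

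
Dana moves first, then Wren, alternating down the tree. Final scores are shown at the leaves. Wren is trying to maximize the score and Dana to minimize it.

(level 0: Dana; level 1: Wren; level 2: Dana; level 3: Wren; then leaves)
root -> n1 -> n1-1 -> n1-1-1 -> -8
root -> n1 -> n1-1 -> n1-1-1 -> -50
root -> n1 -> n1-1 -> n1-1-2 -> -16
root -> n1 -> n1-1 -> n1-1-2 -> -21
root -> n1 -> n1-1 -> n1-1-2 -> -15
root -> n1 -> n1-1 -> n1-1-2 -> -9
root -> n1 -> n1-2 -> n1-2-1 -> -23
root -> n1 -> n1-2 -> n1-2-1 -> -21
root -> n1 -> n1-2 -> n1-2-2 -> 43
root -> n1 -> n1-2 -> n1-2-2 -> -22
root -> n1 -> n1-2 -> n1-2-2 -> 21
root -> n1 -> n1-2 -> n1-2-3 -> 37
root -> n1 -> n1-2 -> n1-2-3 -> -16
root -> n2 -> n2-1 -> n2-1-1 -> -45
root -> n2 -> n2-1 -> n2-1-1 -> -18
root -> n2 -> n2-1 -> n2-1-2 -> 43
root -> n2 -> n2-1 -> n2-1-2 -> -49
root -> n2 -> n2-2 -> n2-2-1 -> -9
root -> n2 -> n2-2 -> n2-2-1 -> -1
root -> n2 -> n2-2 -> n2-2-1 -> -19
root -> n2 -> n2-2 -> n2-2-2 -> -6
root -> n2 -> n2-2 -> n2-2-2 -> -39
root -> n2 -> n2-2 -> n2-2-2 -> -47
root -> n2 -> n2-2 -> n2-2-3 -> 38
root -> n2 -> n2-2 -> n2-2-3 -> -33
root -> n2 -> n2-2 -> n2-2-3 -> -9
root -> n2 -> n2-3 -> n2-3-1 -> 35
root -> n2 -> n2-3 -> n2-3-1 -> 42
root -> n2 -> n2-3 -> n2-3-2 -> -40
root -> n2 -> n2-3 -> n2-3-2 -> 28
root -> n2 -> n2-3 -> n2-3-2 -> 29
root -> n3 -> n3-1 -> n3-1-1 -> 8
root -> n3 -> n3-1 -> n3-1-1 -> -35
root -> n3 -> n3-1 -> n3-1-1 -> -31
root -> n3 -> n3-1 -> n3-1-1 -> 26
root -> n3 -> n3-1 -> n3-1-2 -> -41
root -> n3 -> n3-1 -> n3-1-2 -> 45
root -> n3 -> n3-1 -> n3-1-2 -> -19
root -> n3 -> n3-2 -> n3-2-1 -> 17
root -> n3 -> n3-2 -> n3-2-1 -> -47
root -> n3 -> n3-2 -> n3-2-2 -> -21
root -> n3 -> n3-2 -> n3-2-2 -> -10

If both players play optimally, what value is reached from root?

-9

n1-1-1 (Wren): max(-8, -50) = -8
n1-1-2 (Wren): max(-16, -21, -15, -9) = -9
n1-1 (Dana): min(-8, -9) = -9
n1-2-1 (Wren): max(-23, -21) = -21
n1-2-2 (Wren): max(43, -22, 21) = 43
n1-2-3 (Wren): max(37, -16) = 37
n1-2 (Dana): min(-21, 43, 37) = -21
n1 (Wren): max(-9, -21) = -9
n2-1-1 (Wren): max(-45, -18) = -18
n2-1-2 (Wren): max(43, -49) = 43
n2-1 (Dana): min(-18, 43) = -18
n2-2-1 (Wren): max(-9, -1, -19) = -1
n2-2-2 (Wren): max(-6, -39, -47) = -6
n2-2-3 (Wren): max(38, -33, -9) = 38
n2-2 (Dana): min(-1, -6, 38) = -6
n2-3-1 (Wren): max(35, 42) = 42
n2-3-2 (Wren): max(-40, 28, 29) = 29
n2-3 (Dana): min(42, 29) = 29
n2 (Wren): max(-18, -6, 29) = 29
n3-1-1 (Wren): max(8, -35, -31, 26) = 26
n3-1-2 (Wren): max(-41, 45, -19) = 45
n3-1 (Dana): min(26, 45) = 26
n3-2-1 (Wren): max(17, -47) = 17
n3-2-2 (Wren): max(-21, -10) = -10
n3-2 (Dana): min(17, -10) = -10
n3 (Wren): max(26, -10) = 26
root (Dana): min(-9, 29, 26) = -9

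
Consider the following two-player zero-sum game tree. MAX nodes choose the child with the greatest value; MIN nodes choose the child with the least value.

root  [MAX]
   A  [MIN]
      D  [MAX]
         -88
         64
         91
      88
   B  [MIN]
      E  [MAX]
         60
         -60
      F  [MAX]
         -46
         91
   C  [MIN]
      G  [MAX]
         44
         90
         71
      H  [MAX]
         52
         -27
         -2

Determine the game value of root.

88

D (MAX): max(-88, 64, 91) = 91
A (MIN): min(91, 88) = 88
E (MAX): max(60, -60) = 60
F (MAX): max(-46, 91) = 91
B (MIN): min(60, 91) = 60
G (MAX): max(44, 90, 71) = 90
H (MAX): max(52, -27, -2) = 52
C (MIN): min(90, 52) = 52
root (MAX): max(88, 60, 52) = 88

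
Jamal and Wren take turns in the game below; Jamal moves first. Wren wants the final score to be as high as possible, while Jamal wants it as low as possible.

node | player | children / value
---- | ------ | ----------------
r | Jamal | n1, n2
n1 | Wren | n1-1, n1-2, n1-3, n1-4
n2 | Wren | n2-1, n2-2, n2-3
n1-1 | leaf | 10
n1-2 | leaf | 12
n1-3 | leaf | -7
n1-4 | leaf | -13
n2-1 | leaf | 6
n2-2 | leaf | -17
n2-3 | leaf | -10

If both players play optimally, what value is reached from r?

n1 (Wren): max(10, 12, -7, -13) = 12
n2 (Wren): max(6, -17, -10) = 6
r (Jamal): min(12, 6) = 6

6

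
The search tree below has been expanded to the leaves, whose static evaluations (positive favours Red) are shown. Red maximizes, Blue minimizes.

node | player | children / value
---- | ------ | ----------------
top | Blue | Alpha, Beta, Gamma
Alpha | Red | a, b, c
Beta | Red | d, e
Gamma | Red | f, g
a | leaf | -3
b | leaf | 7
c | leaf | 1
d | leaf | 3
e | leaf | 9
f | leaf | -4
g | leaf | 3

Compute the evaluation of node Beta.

9

Beta (Red): max(3, 9) = 9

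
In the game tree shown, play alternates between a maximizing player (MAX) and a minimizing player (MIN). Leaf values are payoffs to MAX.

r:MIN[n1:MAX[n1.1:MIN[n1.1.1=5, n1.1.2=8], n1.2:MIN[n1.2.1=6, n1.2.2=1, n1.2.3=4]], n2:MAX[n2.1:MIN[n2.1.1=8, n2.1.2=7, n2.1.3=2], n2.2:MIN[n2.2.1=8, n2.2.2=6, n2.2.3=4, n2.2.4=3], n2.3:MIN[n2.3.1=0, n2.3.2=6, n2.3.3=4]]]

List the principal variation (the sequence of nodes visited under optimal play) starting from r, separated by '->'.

r -> n2 -> n2.2 -> n2.2.4

n1.1 (MIN): min(5, 8) = 5
n1.2 (MIN): min(6, 1, 4) = 1
n1 (MAX): max(5, 1) = 5
n2.1 (MIN): min(8, 7, 2) = 2
n2.2 (MIN): min(8, 6, 4, 3) = 3
n2.3 (MIN): min(0, 6, 4) = 0
n2 (MAX): max(2, 3, 0) = 3
r (MIN): min(5, 3) = 3
At r, MIN picks n2 (lowest: 3).
At n2, MAX picks n2.2 (highest: 3).
At n2.2, MIN picks n2.2.4 (lowest: 3).
Terminal value 3.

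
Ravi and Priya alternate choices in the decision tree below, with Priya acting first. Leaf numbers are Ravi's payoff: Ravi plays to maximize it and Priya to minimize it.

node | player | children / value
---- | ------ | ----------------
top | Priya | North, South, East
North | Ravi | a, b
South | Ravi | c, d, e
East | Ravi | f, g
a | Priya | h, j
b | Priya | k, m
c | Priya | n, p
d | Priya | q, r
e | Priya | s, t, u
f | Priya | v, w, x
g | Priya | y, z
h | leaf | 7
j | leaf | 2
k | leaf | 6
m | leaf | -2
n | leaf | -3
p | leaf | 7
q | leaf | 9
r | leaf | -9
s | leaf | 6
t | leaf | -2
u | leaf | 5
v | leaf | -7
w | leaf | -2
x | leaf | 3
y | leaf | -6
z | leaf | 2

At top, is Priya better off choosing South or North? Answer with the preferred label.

c (Priya): min(-3, 7) = -3
d (Priya): min(9, -9) = -9
e (Priya): min(6, -2, 5) = -2
South (Ravi): max(-3, -9, -2) = -2
a (Priya): min(7, 2) = 2
b (Priya): min(6, -2) = -2
North (Ravi): max(2, -2) = 2
Priya prefers the lower value; South=-2, North=2. South is better since -2 < 2.

South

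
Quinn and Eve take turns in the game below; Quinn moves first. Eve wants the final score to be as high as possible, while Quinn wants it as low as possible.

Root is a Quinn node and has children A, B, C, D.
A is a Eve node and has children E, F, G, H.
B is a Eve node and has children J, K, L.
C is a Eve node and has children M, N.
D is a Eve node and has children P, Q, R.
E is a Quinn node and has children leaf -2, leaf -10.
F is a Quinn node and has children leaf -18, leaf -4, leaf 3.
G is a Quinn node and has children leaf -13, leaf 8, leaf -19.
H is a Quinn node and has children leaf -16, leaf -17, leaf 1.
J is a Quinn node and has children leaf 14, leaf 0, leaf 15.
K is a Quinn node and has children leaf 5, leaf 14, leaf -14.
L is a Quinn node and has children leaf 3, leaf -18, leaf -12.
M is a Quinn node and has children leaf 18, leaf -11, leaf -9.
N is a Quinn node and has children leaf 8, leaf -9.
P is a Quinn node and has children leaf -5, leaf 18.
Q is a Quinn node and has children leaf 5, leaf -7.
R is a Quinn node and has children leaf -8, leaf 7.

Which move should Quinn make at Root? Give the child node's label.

E (Quinn): min(-2, -10) = -10
F (Quinn): min(-18, -4, 3) = -18
G (Quinn): min(-13, 8, -19) = -19
H (Quinn): min(-16, -17, 1) = -17
A (Eve): max(-10, -18, -19, -17) = -10
J (Quinn): min(14, 0, 15) = 0
K (Quinn): min(5, 14, -14) = -14
L (Quinn): min(3, -18, -12) = -18
B (Eve): max(0, -14, -18) = 0
M (Quinn): min(18, -11, -9) = -11
N (Quinn): min(8, -9) = -9
C (Eve): max(-11, -9) = -9
P (Quinn): min(-5, 18) = -5
Q (Quinn): min(5, -7) = -7
R (Quinn): min(-8, 7) = -8
D (Eve): max(-5, -7, -8) = -5
Root (Quinn): min(-10, 0, -9, -5) = -10
Quinn at Root wants the lowest of {A=-10, B=0, C=-9, D=-5}, so chooses A.

A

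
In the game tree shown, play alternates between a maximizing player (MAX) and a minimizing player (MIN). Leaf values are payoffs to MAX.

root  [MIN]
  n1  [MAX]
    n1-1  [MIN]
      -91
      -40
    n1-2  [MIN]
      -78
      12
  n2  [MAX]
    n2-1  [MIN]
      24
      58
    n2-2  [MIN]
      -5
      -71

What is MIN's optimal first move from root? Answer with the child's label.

n1-1 (MIN): min(-91, -40) = -91
n1-2 (MIN): min(-78, 12) = -78
n1 (MAX): max(-91, -78) = -78
n2-1 (MIN): min(24, 58) = 24
n2-2 (MIN): min(-5, -71) = -71
n2 (MAX): max(24, -71) = 24
root (MIN): min(-78, 24) = -78
MIN at root wants the lowest of {n1=-78, n2=24}, so chooses n1.

n1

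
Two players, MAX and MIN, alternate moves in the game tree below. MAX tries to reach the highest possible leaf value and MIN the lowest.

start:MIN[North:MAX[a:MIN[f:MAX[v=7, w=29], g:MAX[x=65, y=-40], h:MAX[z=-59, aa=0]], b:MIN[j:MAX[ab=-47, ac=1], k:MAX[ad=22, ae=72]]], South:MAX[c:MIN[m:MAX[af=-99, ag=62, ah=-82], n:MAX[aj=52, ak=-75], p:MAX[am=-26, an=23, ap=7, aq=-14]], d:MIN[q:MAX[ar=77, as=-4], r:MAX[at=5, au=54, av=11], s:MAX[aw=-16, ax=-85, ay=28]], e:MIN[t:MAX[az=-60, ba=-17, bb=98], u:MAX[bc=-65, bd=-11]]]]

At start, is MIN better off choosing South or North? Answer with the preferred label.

North

m (MAX): max(-99, 62, -82) = 62
n (MAX): max(52, -75) = 52
p (MAX): max(-26, 23, 7, -14) = 23
c (MIN): min(62, 52, 23) = 23
q (MAX): max(77, -4) = 77
r (MAX): max(5, 54, 11) = 54
s (MAX): max(-16, -85, 28) = 28
d (MIN): min(77, 54, 28) = 28
t (MAX): max(-60, -17, 98) = 98
u (MAX): max(-65, -11) = -11
e (MIN): min(98, -11) = -11
South (MAX): max(23, 28, -11) = 28
f (MAX): max(7, 29) = 29
g (MAX): max(65, -40) = 65
h (MAX): max(-59, 0) = 0
a (MIN): min(29, 65, 0) = 0
j (MAX): max(-47, 1) = 1
k (MAX): max(22, 72) = 72
b (MIN): min(1, 72) = 1
North (MAX): max(0, 1) = 1
MIN prefers the lower value; South=28, North=1. North is better since 1 < 28.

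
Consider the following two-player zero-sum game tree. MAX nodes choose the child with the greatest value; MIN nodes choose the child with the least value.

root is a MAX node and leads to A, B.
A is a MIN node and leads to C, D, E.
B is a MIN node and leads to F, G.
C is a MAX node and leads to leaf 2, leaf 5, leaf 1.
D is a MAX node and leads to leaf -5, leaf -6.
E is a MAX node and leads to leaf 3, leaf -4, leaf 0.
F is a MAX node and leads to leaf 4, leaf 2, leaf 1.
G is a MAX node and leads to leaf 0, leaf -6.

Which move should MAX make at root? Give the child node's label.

B

C (MAX): max(2, 5, 1) = 5
D (MAX): max(-5, -6) = -5
E (MAX): max(3, -4, 0) = 3
A (MIN): min(5, -5, 3) = -5
F (MAX): max(4, 2, 1) = 4
G (MAX): max(0, -6) = 0
B (MIN): min(4, 0) = 0
root (MAX): max(-5, 0) = 0
MAX at root wants the highest of {A=-5, B=0}, so chooses B.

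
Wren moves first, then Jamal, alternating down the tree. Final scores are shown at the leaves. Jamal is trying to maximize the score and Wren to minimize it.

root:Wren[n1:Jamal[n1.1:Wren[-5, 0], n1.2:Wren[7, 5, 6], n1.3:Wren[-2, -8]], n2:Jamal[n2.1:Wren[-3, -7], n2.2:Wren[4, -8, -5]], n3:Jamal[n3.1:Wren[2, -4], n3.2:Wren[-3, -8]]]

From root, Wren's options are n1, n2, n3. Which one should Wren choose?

n1.1 (Wren): min(-5, 0) = -5
n1.2 (Wren): min(7, 5, 6) = 5
n1.3 (Wren): min(-2, -8) = -8
n1 (Jamal): max(-5, 5, -8) = 5
n2.1 (Wren): min(-3, -7) = -7
n2.2 (Wren): min(4, -8, -5) = -8
n2 (Jamal): max(-7, -8) = -7
n3.1 (Wren): min(2, -4) = -4
n3.2 (Wren): min(-3, -8) = -8
n3 (Jamal): max(-4, -8) = -4
root (Wren): min(5, -7, -4) = -7
Wren at root wants the lowest of {n1=5, n2=-7, n3=-4}, so chooses n2.

n2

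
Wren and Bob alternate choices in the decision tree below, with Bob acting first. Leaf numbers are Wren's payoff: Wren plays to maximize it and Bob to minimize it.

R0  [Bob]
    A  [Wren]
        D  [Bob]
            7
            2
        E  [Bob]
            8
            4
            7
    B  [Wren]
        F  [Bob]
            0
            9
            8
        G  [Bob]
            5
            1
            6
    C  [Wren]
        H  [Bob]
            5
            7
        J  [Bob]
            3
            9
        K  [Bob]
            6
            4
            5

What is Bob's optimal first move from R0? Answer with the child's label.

B

D (Bob): min(7, 2) = 2
E (Bob): min(8, 4, 7) = 4
A (Wren): max(2, 4) = 4
F (Bob): min(0, 9, 8) = 0
G (Bob): min(5, 1, 6) = 1
B (Wren): max(0, 1) = 1
H (Bob): min(5, 7) = 5
J (Bob): min(3, 9) = 3
K (Bob): min(6, 4, 5) = 4
C (Wren): max(5, 3, 4) = 5
R0 (Bob): min(4, 1, 5) = 1
Bob at R0 wants the lowest of {A=4, B=1, C=5}, so chooses B.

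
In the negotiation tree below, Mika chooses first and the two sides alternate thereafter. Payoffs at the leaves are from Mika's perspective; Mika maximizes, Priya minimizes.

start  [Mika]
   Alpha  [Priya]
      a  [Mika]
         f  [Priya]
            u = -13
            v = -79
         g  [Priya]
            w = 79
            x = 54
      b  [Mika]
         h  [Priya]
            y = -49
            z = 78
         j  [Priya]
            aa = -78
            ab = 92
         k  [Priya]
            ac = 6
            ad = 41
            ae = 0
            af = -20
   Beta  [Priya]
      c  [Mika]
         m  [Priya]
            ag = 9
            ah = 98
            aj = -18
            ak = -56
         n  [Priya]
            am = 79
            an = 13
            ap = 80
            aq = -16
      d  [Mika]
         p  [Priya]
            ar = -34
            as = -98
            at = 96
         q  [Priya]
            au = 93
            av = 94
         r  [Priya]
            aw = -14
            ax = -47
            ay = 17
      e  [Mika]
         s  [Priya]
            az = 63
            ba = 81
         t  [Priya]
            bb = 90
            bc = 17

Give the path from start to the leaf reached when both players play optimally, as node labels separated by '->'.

start -> Beta -> c -> n -> aq

f (Priya): min(-13, -79) = -79
g (Priya): min(79, 54) = 54
a (Mika): max(-79, 54) = 54
h (Priya): min(-49, 78) = -49
j (Priya): min(-78, 92) = -78
k (Priya): min(6, 41, 0, -20) = -20
b (Mika): max(-49, -78, -20) = -20
Alpha (Priya): min(54, -20) = -20
m (Priya): min(9, 98, -18, -56) = -56
n (Priya): min(79, 13, 80, -16) = -16
c (Mika): max(-56, -16) = -16
p (Priya): min(-34, -98, 96) = -98
q (Priya): min(93, 94) = 93
r (Priya): min(-14, -47, 17) = -47
d (Mika): max(-98, 93, -47) = 93
s (Priya): min(63, 81) = 63
t (Priya): min(90, 17) = 17
e (Mika): max(63, 17) = 63
Beta (Priya): min(-16, 93, 63) = -16
start (Mika): max(-20, -16) = -16
At start, Mika picks Beta (highest: -16).
At Beta, Priya picks c (lowest: -16).
At c, Mika picks n (highest: -16).
At n, Priya picks aq (lowest: -16).
Terminal value -16.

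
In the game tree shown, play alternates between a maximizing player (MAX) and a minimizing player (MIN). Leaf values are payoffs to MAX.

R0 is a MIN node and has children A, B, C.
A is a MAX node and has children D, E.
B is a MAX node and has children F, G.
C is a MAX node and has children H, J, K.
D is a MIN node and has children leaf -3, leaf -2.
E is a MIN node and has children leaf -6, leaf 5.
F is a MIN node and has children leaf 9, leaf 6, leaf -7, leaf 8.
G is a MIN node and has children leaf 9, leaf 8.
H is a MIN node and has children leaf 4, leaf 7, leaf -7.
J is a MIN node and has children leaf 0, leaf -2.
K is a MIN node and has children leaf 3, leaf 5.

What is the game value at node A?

-3

D (MIN): min(-3, -2) = -3
E (MIN): min(-6, 5) = -6
A (MAX): max(-3, -6) = -3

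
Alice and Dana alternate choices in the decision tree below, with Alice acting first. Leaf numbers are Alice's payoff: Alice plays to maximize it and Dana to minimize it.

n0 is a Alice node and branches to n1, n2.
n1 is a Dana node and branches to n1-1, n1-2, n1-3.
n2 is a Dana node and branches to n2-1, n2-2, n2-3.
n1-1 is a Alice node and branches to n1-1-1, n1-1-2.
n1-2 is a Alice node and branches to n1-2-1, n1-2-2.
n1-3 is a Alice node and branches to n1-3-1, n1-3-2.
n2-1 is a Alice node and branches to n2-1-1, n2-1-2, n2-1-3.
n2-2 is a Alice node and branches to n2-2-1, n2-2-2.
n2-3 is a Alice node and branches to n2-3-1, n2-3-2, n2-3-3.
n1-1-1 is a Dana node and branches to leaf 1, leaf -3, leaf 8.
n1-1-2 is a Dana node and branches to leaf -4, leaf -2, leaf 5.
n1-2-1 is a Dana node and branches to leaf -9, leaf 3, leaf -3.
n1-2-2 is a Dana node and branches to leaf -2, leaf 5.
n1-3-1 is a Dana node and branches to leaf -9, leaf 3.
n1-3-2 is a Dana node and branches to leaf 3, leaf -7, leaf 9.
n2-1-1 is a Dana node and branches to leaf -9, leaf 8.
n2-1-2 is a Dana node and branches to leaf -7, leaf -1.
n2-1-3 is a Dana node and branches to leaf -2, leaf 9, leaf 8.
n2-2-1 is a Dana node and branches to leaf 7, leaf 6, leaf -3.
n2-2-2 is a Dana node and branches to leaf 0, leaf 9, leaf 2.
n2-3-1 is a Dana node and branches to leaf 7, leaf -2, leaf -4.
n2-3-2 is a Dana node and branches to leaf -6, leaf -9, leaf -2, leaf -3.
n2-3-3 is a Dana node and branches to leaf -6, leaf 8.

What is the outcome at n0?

-4

n1-1-1 (Dana): min(1, -3, 8) = -3
n1-1-2 (Dana): min(-4, -2, 5) = -4
n1-1 (Alice): max(-3, -4) = -3
n1-2-1 (Dana): min(-9, 3, -3) = -9
n1-2-2 (Dana): min(-2, 5) = -2
n1-2 (Alice): max(-9, -2) = -2
n1-3-1 (Dana): min(-9, 3) = -9
n1-3-2 (Dana): min(3, -7, 9) = -7
n1-3 (Alice): max(-9, -7) = -7
n1 (Dana): min(-3, -2, -7) = -7
n2-1-1 (Dana): min(-9, 8) = -9
n2-1-2 (Dana): min(-7, -1) = -7
n2-1-3 (Dana): min(-2, 9, 8) = -2
n2-1 (Alice): max(-9, -7, -2) = -2
n2-2-1 (Dana): min(7, 6, -3) = -3
n2-2-2 (Dana): min(0, 9, 2) = 0
n2-2 (Alice): max(-3, 0) = 0
n2-3-1 (Dana): min(7, -2, -4) = -4
n2-3-2 (Dana): min(-6, -9, -2, -3) = -9
n2-3-3 (Dana): min(-6, 8) = -6
n2-3 (Alice): max(-4, -9, -6) = -4
n2 (Dana): min(-2, 0, -4) = -4
n0 (Alice): max(-7, -4) = -4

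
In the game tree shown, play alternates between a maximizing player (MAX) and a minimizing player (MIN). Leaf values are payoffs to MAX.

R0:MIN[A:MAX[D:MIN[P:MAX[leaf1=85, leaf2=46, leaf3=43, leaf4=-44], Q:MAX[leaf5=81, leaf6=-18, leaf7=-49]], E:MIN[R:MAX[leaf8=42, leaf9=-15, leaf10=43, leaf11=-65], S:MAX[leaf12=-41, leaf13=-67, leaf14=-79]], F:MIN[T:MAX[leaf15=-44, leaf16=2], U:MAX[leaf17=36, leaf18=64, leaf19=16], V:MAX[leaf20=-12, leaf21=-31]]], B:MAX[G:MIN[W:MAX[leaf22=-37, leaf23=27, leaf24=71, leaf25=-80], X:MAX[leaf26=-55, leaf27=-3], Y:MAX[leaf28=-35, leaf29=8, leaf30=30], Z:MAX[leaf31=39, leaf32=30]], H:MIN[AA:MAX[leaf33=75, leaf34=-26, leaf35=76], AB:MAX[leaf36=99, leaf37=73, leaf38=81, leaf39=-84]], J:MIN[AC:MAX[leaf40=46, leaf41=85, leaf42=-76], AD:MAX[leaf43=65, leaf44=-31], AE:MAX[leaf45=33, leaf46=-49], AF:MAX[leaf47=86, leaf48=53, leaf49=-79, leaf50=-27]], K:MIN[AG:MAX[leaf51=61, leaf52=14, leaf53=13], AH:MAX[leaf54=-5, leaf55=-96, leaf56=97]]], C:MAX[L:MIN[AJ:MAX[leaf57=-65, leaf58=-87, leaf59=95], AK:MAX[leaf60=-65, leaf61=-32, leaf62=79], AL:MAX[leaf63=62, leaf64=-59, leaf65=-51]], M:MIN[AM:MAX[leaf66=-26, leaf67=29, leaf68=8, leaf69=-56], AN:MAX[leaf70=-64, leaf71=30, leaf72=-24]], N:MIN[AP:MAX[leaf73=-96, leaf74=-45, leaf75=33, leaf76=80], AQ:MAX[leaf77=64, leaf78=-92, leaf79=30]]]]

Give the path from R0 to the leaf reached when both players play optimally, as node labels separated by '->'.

P (MAX): max(85, 46, 43, -44) = 85
Q (MAX): max(81, -18, -49) = 81
D (MIN): min(85, 81) = 81
R (MAX): max(42, -15, 43, -65) = 43
S (MAX): max(-41, -67, -79) = -41
E (MIN): min(43, -41) = -41
T (MAX): max(-44, 2) = 2
U (MAX): max(36, 64, 16) = 64
V (MAX): max(-12, -31) = -12
F (MIN): min(2, 64, -12) = -12
A (MAX): max(81, -41, -12) = 81
W (MAX): max(-37, 27, 71, -80) = 71
X (MAX): max(-55, -3) = -3
Y (MAX): max(-35, 8, 30) = 30
Z (MAX): max(39, 30) = 39
G (MIN): min(71, -3, 30, 39) = -3
AA (MAX): max(75, -26, 76) = 76
AB (MAX): max(99, 73, 81, -84) = 99
H (MIN): min(76, 99) = 76
AC (MAX): max(46, 85, -76) = 85
AD (MAX): max(65, -31) = 65
AE (MAX): max(33, -49) = 33
AF (MAX): max(86, 53, -79, -27) = 86
J (MIN): min(85, 65, 33, 86) = 33
AG (MAX): max(61, 14, 13) = 61
AH (MAX): max(-5, -96, 97) = 97
K (MIN): min(61, 97) = 61
B (MAX): max(-3, 76, 33, 61) = 76
AJ (MAX): max(-65, -87, 95) = 95
AK (MAX): max(-65, -32, 79) = 79
AL (MAX): max(62, -59, -51) = 62
L (MIN): min(95, 79, 62) = 62
AM (MAX): max(-26, 29, 8, -56) = 29
AN (MAX): max(-64, 30, -24) = 30
M (MIN): min(29, 30) = 29
AP (MAX): max(-96, -45, 33, 80) = 80
AQ (MAX): max(64, -92, 30) = 64
N (MIN): min(80, 64) = 64
C (MAX): max(62, 29, 64) = 64
R0 (MIN): min(81, 76, 64) = 64
At R0, MIN picks C (lowest: 64).
At C, MAX picks N (highest: 64).
At N, MIN picks AQ (lowest: 64).
At AQ, MAX picks leaf77 (highest: 64).
Terminal value 64.

R0 -> C -> N -> AQ -> leaf77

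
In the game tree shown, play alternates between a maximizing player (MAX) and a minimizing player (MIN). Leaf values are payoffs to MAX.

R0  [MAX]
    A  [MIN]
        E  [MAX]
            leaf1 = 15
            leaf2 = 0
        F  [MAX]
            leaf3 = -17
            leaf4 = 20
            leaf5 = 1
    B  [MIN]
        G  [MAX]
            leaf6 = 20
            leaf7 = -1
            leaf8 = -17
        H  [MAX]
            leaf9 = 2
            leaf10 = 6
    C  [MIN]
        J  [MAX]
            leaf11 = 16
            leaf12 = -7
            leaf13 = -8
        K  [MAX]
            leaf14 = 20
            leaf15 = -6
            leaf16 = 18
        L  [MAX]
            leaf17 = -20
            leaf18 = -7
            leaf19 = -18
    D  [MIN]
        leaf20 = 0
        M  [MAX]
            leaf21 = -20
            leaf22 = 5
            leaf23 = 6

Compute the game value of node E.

15

E (MAX): max(15, 0) = 15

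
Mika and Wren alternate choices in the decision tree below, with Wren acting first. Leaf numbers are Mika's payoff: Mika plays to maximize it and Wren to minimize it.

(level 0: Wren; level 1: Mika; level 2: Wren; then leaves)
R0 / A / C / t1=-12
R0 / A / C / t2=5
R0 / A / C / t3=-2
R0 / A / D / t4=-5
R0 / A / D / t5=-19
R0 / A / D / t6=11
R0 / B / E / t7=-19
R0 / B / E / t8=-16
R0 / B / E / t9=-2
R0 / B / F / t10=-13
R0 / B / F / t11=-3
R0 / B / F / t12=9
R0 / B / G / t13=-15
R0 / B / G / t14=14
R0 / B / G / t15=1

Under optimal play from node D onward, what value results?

D (Wren): min(-5, -19, 11) = -19

-19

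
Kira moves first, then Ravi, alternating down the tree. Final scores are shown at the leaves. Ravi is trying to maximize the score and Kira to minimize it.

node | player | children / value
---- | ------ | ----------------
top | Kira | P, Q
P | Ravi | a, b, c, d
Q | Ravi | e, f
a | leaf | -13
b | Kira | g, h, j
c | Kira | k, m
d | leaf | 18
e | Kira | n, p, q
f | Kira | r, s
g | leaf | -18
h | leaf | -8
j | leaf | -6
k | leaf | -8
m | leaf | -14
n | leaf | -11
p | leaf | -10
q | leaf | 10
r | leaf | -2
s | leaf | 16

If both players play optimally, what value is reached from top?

-2

b (Kira): min(-18, -8, -6) = -18
c (Kira): min(-8, -14) = -14
P (Ravi): max(-13, -18, -14, 18) = 18
e (Kira): min(-11, -10, 10) = -11
f (Kira): min(-2, 16) = -2
Q (Ravi): max(-11, -2) = -2
top (Kira): min(18, -2) = -2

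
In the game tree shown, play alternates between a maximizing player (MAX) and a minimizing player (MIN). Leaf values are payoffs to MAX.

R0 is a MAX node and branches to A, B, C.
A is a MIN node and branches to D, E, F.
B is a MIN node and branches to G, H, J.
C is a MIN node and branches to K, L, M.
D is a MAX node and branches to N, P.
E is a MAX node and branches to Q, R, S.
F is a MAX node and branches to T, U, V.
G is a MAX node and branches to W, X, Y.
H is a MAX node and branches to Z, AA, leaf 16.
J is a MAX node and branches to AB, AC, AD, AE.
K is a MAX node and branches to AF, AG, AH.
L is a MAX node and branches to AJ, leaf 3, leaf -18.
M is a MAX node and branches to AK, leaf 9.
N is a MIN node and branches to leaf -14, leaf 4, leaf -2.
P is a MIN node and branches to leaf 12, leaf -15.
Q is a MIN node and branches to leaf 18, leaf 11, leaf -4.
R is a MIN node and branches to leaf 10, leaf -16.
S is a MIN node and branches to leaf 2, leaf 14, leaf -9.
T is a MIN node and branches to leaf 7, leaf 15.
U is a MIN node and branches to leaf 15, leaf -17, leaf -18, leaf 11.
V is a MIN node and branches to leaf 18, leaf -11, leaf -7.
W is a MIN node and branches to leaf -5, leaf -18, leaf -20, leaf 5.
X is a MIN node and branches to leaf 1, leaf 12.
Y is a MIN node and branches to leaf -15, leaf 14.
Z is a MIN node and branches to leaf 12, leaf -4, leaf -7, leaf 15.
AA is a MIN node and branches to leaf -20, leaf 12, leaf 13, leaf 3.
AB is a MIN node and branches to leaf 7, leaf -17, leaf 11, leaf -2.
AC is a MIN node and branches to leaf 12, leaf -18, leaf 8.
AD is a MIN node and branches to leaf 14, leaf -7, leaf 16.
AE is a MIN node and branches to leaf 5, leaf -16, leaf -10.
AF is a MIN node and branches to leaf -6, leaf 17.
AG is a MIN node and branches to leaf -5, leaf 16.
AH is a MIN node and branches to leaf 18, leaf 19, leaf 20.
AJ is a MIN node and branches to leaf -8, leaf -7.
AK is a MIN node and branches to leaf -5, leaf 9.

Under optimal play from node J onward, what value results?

AB (MIN): min(7, -17, 11, -2) = -17
AC (MIN): min(12, -18, 8) = -18
AD (MIN): min(14, -7, 16) = -7
AE (MIN): min(5, -16, -10) = -16
J (MAX): max(-17, -18, -7, -16) = -7

-7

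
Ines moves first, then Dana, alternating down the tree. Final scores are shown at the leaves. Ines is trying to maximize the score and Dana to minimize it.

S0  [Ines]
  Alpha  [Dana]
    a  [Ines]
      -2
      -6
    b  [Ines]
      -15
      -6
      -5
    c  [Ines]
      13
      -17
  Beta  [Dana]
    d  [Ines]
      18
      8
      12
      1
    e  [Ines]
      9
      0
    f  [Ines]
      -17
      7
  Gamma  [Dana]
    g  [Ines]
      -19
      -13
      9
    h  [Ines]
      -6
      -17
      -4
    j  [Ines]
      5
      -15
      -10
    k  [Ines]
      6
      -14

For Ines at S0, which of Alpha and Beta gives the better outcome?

Beta

a (Ines): max(-2, -6) = -2
b (Ines): max(-15, -6, -5) = -5
c (Ines): max(13, -17) = 13
Alpha (Dana): min(-2, -5, 13) = -5
d (Ines): max(18, 8, 12, 1) = 18
e (Ines): max(9, 0) = 9
f (Ines): max(-17, 7) = 7
Beta (Dana): min(18, 9, 7) = 7
Ines prefers the higher value; Alpha=-5, Beta=7. Beta is better since 7 > -5.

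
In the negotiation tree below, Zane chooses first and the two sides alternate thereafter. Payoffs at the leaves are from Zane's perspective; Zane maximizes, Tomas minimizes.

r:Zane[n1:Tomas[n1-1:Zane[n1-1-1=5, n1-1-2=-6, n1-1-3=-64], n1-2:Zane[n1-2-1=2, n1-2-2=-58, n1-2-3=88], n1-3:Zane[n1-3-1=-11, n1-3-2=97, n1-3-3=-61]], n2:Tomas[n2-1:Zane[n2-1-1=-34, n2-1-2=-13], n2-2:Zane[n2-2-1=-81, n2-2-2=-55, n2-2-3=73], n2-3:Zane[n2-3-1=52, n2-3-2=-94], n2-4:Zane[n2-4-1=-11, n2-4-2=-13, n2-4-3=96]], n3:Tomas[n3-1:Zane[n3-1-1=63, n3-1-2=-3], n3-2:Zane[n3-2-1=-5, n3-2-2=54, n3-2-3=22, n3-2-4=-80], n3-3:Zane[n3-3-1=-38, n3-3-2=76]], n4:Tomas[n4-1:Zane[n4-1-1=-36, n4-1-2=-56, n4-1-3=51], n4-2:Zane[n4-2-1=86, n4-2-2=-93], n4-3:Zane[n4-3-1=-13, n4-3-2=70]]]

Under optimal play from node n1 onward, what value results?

n1-1 (Zane): max(5, -6, -64) = 5
n1-2 (Zane): max(2, -58, 88) = 88
n1-3 (Zane): max(-11, 97, -61) = 97
n1 (Tomas): min(5, 88, 97) = 5

5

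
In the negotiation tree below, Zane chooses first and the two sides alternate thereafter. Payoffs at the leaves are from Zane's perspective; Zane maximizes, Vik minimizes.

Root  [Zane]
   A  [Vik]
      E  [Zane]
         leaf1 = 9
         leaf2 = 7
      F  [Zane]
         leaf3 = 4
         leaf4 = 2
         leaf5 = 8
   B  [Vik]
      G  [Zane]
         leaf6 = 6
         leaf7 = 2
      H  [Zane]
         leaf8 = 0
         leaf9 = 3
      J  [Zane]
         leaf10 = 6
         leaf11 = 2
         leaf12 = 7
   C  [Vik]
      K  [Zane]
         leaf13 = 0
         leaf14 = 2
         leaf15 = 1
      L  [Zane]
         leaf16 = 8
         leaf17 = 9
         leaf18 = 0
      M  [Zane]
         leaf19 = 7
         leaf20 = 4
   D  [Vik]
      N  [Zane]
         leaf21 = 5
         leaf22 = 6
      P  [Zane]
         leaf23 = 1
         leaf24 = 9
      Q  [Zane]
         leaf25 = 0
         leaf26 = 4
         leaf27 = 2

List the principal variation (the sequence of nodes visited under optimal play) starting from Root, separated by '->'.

E (Zane): max(9, 7) = 9
F (Zane): max(4, 2, 8) = 8
A (Vik): min(9, 8) = 8
G (Zane): max(6, 2) = 6
H (Zane): max(0, 3) = 3
J (Zane): max(6, 2, 7) = 7
B (Vik): min(6, 3, 7) = 3
K (Zane): max(0, 2, 1) = 2
L (Zane): max(8, 9, 0) = 9
M (Zane): max(7, 4) = 7
C (Vik): min(2, 9, 7) = 2
N (Zane): max(5, 6) = 6
P (Zane): max(1, 9) = 9
Q (Zane): max(0, 4, 2) = 4
D (Vik): min(6, 9, 4) = 4
Root (Zane): max(8, 3, 2, 4) = 8
At Root, Zane picks A (highest: 8).
At A, Vik picks F (lowest: 8).
At F, Zane picks leaf5 (highest: 8).
Terminal value 8.

Root -> A -> F -> leaf5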